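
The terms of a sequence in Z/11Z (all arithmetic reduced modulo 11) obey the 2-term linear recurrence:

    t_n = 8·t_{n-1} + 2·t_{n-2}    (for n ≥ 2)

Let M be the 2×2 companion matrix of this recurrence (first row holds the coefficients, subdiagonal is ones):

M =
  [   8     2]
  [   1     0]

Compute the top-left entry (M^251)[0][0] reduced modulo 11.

0

(M^251)[0][0] is the top entry after applying M 251 times to the unit state (1, 0). Equivalently it is h_{252} for the auxiliary sequence (h_n) obeying the same recurrence with h_1 = 1 and h_i = 0 for 0 ≤ i < 1:
h_2 = 8·1 + 2·0 = 8
h_3 = 8·8 + 2·1 = 0
h_4 = 8·0 + 2·8 = 5
h_5 = 8·5 + 2·0 = 7
h_6 = 8·7 + 2·5 = 0
h_7 = 8·0 + 2·7 = 3
h_8 = 8·3 + 2·0 = 2
h_9 = 8·2 + 2·3 = 0
h_10 = 8·0 + 2·2 = 4
h_11 = 8·4 + 2·0 = 10
h_12 = 8·10 + 2·4 = 0
h_13 = 8·0 + 2·10 = 9
h_14 = 8·9 + 2·0 = 6
h_15 = 8·6 + 2·9 = 0
h_16 = 8·0 + 2·6 = 1
(h_15, h_16) = (0, 1) = (h_0, h_1), so the sequence has period 15.
252 ≡ 12 (mod 15), hence h_252 = h_12 = 0.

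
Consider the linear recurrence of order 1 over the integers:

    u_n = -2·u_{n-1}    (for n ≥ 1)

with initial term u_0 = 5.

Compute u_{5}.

-160

u_1 = -2·5 = -10
u_2 = -2·-10 = 20
u_3 = -2·20 = -40
u_4 = -2·-40 = 80
u_5 = -2·80 = -160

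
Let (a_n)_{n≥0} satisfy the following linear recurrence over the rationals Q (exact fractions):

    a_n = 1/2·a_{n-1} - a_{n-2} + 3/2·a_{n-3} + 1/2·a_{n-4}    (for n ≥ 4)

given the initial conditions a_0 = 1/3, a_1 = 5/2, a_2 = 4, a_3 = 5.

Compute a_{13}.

a_4 = 1/2·5 + -1·4 + 3/2·5/2 + 1/2·1/3 = 29/12
a_5 = 1/2·29/12 + -1·5 + 3/2·4 + 1/2·5/2 = 83/24
a_6 = 1/2·83/24 + -1·29/12 + 3/2·5 + 1/2·4 = 141/16
a_7 = 1/2·141/16 + -1·83/24 + 3/2·29/12 + 1/2·5 = 679/96
a_8 = 1/2·679/96 + -1·141/16 + 3/2·83/24 + 1/2·29/12 = 215/192
a_9 = 1/2·215/192 + -1·679/96 + 3/2·141/16 + 1/2·83/24 = 3239/384
a_10 = 1/2·3239/384 + -1·215/192 + 3/2·679/96 + 1/2·141/16 = 4637/256
a_11 = 1/2·4637/256 + -1·3239/384 + 3/2·215/192 + 1/2·679/96 = 2989/512
a_12 = 1/2·2989/512 + -1·4637/256 + 3/2·3239/384 + 1/2·215/192 = -6089/3072
a_13 = 1/2·-6089/3072 + -1·2989/512 + 3/2·4637/256 + 1/2·3239/384 = 150887/6144

150887/6144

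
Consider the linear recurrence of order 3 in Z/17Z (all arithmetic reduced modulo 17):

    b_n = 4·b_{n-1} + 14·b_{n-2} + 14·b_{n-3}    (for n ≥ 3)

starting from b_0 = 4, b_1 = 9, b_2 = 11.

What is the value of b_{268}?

b_3 = 4·11 + 14·9 + 14·4 = 5
b_4 = 4·5 + 14·11 + 14·9 = 11
b_5 = 4·11 + 14·5 + 14·11 = 13
b_6 = 4·13 + 14·11 + 14·5 = 4
b_7 = 4·4 + 14·13 + 14·11 = 12
b_8 = 4·12 + 14·4 + 14·13 = 14
Continuing the recurrence:
  b_9 = 8;  b_10 = 5;  b_11 = 5;  b_12 = 15;  b_13 = 13;  b_14 = 9
  b_15 = 3;  b_16 = 14;  b_17 = 3;  b_18 = 12;  b_19 = 14;  b_20 = 11
  b_21 = 0;  b_22 = 10;  b_23 = 7;  b_24 = 15;  b_25 = 9;  b_26 = 4
  b_27 = 12;  b_28 = 9;  b_29 = 5;  b_30 = 8;  b_31 = 7;  b_32 = 6
  b_33 = 13;  b_34 = 13;  b_35 = 12;  b_36 = 4;  b_37 = 9;  b_38 = 5
  b_39 = 15;  b_40 = 1;  b_41 = 12;  b_42 = 0;  b_43 = 12;  b_44 = 12
  b_45 = 12;  b_46 = 10;  b_47 = 2;  b_48 = 10;  b_49 = 4;  b_50 = 14
  b_51 = 14;  b_52 = 2;  b_53 = 9;  b_54 = 5;  b_55 = 4;  b_56 = 8
  b_57 = 5;  b_58 = 1;  b_59 = 16;  b_60 = 12;  b_61 = 14;  b_62 = 6
  b_63 = 14;  b_64 = 13;  b_65 = 9;  b_66 = 6;  b_67 = 9;  b_68 = 8
  b_69 = 4;  b_70 = 16;  b_71 = 11;  b_72 = 1;  b_73 = 8;  b_74 = 13
  b_75 = 8;  b_76 = 3;  b_77 = 0;  b_78 = 1;  b_79 = 12;  b_80 = 11
  b_81 = 5;  b_82 = 2;  b_83 = 11;  b_84 = 6;  b_85 = 2;  b_86 = 8
  b_87 = 8;  b_88 = 2;  b_89 = 11;  b_90 = 14;  b_91 = 0;  b_92 = 10
  b_93 = 15;  b_94 = 13;  b_95 = 11;  b_96 = 11;  b_97 = 6;  b_98 = 9
  b_99 = 2;  b_100 = 14;  b_101 = 6;  b_102 = 10;  b_103 = 14;  b_104 = 8
  b_105 = 11;  b_106 = 12;  b_107 = 8;  b_108 = 14;  b_109 = 13;  b_110 = 3
  b_111 = 16;  b_112 = 16;  b_113 = 7;  b_114 = 0;  b_115 = 16;  b_116 = 9
  b_117 = 5;  b_118 = 13;  b_119 = 10;  b_120 = 3;  b_121 = 11;  b_122 = 5
  b_123 = 12;  b_124 = 0;  b_125 = 0;  b_126 = 15;  b_127 = 9;  b_128 = 8
  b_129 = 11;  b_130 = 10;  b_131 = 0;  b_132 = 5;  b_133 = 7;  b_134 = 13
  b_135 = 16;  b_136 = 4;  b_137 = 14;  b_138 = 13;  b_139 = 15;  b_140 = 13
  b_141 = 2;  b_142 = 9;  b_143 = 8;  b_144 = 16;  b_145 = 13;  b_146 = 14
  b_147 = 3;  b_148 = 16;  b_149 = 13;  b_150 = 12;  b_151 = 12;  b_152 = 7
  b_153 = 7;  b_154 = 5;  b_155 = 12;  b_156 = 12;  b_157 = 14;  b_158 = 1
  b_159 = 11;  b_160 = 16;  b_161 = 11;  b_162 = 14;  b_163 = 9;  b_164 = 12
  b_165 = 13;  b_166 = 6;  b_167 = 0;  b_168 = 11;  b_169 = 9;  b_170 = 3
  b_171 = 3;  b_172 = 10;  b_173 = 5;  b_174 = 15;  b_175 = 15;  b_176 = 0
  b_177 = 12;  b_178 = 3;  b_179 = 10;  b_180 = 12;  b_181 = 9;  b_182 = 4
  b_183 = 4;  b_184 = 11;  b_185 = 3;  b_186 = 1;  b_187 = 13;  b_188 = 6
  b_189 = 16;  b_190 = 7;  b_191 = 13;  b_192 = 0;  b_193 = 8;  b_194 = 10
  b_195 = 16;  b_196 = 10;  b_197 = 13;  b_198 = 8;  b_199 = 14;  b_200 = 10
  b_201 = 8;  b_202 = 11;  b_203 = 7;  b_204 = 5;  b_205 = 0;  b_206 = 15
  b_207 = 11;  b_208 = 16;  b_209 = 3;  b_210 = 16;  b_211 = 7;  b_212 = 5
  b_213 = 2;  b_214 = 6;  b_215 = 3;  b_216 = 5;  b_217 = 10;  b_218 = 16
  b_219 = 2;  b_220 = 15;  b_221 = 6;  b_222 = 7;  b_223 = 16;  b_224 = 8
  b_225 = 14;  b_226 = 1;  b_227 = 6;  b_228 = 13;  b_229 = 14;  b_230 = 16
  b_231 = 0;  b_232 = 12;  b_233 = 0;  b_234 = 15;  b_235 = 7;  b_236 = 0
  b_237 = 2;  b_238 = 4;  b_239 = 10;  b_240 = 5;  b_241 = 12;  b_242 = 3
  b_243 = 12;  b_244 = 3;  b_245 = 1;  b_246 = 10;  b_247 = 11;  b_248 = 11
  b_249 = 15;  b_250 = 11;  b_251 = 0;  b_252 = 7;  b_253 = 12;  b_254 = 10
  b_255 = 0;  b_256 = 2;  b_257 = 12;  b_258 = 8;  b_259 = 7;  b_260 = 2
  b_261 = 14;  b_262 = 12;  b_263 = 0;  b_264 = 7;  b_265 = 9;  b_266 = 15
b_267 = 4·15 + 14·9 + 14·7 = 12
b_268 = 4·12 + 14·15 + 14·9 = 10

10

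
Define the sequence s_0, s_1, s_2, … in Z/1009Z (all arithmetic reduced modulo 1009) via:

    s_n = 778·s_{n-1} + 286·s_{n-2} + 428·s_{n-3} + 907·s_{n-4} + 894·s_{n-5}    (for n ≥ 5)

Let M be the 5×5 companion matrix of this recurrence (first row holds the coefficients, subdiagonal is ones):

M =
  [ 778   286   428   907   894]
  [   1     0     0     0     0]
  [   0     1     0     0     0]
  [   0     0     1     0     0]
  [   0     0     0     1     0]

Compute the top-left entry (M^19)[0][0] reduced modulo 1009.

561

(M^19)[0][0] is the top entry after applying M 19 times to the unit state (1, 0, 0, 0, 0). Equivalently it is h_{23} for the auxiliary sequence (h_n) obeying the same recurrence with h_4 = 1 and h_i = 0 for 0 ≤ i < 4:
h_5 = 778·1 + 286·0 + 428·0 + 907·0 + 894·0 = 778
h_6 = 778·778 + 286·1 + 428·0 + 907·0 + 894·0 = 170
h_7 = 778·170 + 286·778 + 428·1 + 907·0 + 894·0 = 28
h_8 = 778·28 + 286·170 + 428·778 + 907·1 + 894·0 = 695
h_9 = 778·695 + 286·28 + 428·170 + 907·778 + 894·1 = 174
h_10 = 778·174 + 286·695 + 428·28 + 907·170 + 894·778 = 183
h_11 = 778·183 + 286·174 + 428·695 + 907·28 + 894·170 = 25
h_12 = 778·25 + 286·183 + 428·174 + 907·695 + 894·28 = 511
h_13 = 778·511 + 286·25 + 428·183 + 907·174 + 894·695 = 930
h_14 = 778·930 + 286·511 + 428·25 + 907·183 + 894·174 = 204
h_15 = 778·204 + 286·930 + 428·511 + 907·25 + 894·183 = 279
h_16 = 778·279 + 286·204 + 428·930 + 907·511 + 894·25 = 941
h_17 = 778·941 + 286·279 + 428·204 + 907·930 + 894·511 = 937
h_18 = 778·937 + 286·941 + 428·279 + 907·204 + 894·930 = 946
h_19 = 778·946 + 286·937 + 428·941 + 907·279 + 894·204 = 722
h_20 = 778·722 + 286·946 + 428·937 + 907·941 + 894·279 = 386
h_21 = 778·386 + 286·722 + 428·946 + 907·937 + 894·941 = 590
h_22 = 778·590 + 286·386 + 428·722 + 907·946 + 894·937 = 173
h_23 = 778·173 + 286·590 + 428·386 + 907·722 + 894·946 = 561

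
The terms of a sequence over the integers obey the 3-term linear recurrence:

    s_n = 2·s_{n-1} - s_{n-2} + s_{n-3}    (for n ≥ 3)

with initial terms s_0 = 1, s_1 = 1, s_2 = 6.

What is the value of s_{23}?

814630

s_3 = 2·6 + -1·1 + 1·1 = 12
s_4 = 2·12 + -1·6 + 1·1 = 19
s_5 = 2·19 + -1·12 + 1·6 = 32
s_6 = 2·32 + -1·19 + 1·12 = 57
s_7 = 2·57 + -1·32 + 1·19 = 101
s_8 = 2·101 + -1·57 + 1·32 = 177
s_9 = 2·177 + -1·101 + 1·57 = 310
s_10 = 2·310 + -1·177 + 1·101 = 544
s_11 = 2·544 + -1·310 + 1·177 = 955
s_12 = 2·955 + -1·544 + 1·310 = 1676
s_13 = 2·1676 + -1·955 + 1·544 = 2941
s_14 = 2·2941 + -1·1676 + 1·955 = 5161
s_15 = 2·5161 + -1·2941 + 1·1676 = 9057
s_16 = 2·9057 + -1·5161 + 1·2941 = 15894
s_17 = 2·15894 + -1·9057 + 1·5161 = 27892
s_18 = 2·27892 + -1·15894 + 1·9057 = 48947
s_19 = 2·48947 + -1·27892 + 1·15894 = 85896
s_20 = 2·85896 + -1·48947 + 1·27892 = 150737
s_21 = 2·150737 + -1·85896 + 1·48947 = 264525
s_22 = 2·264525 + -1·150737 + 1·85896 = 464209
s_23 = 2·464209 + -1·264525 + 1·150737 = 814630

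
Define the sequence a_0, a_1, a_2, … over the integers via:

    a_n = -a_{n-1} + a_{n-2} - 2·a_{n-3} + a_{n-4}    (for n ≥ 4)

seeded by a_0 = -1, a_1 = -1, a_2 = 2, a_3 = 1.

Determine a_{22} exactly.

970351

a_4 = -1·1 + 1·2 + -2·-1 + 1·-1 = 2
a_5 = -1·2 + 1·1 + -2·2 + 1·-1 = -6
a_6 = -1·-6 + 1·2 + -2·1 + 1·2 = 8
a_7 = -1·8 + 1·-6 + -2·2 + 1·1 = -17
a_8 = -1·-17 + 1·8 + -2·-6 + 1·2 = 39
a_9 = -1·39 + 1·-17 + -2·8 + 1·-6 = -78
a_10 = -1·-78 + 1·39 + -2·-17 + 1·8 = 159
a_11 = -1·159 + 1·-78 + -2·39 + 1·-17 = -332
a_12 = -1·-332 + 1·159 + -2·-78 + 1·39 = 686
a_13 = -1·686 + 1·-332 + -2·159 + 1·-78 = -1414
a_14 = -1·-1414 + 1·686 + -2·-332 + 1·159 = 2923
a_15 = -1·2923 + 1·-1414 + -2·686 + 1·-332 = -6041
a_16 = -1·-6041 + 1·2923 + -2·-1414 + 1·686 = 12478
a_17 = -1·12478 + 1·-6041 + -2·2923 + 1·-1414 = -25779
a_18 = -1·-25779 + 1·12478 + -2·-6041 + 1·2923 = 53262
a_19 = -1·53262 + 1·-25779 + -2·12478 + 1·-6041 = -110038
a_20 = -1·-110038 + 1·53262 + -2·-25779 + 1·12478 = 227336
a_21 = -1·227336 + 1·-110038 + -2·53262 + 1·-25779 = -469677
a_22 = -1·-469677 + 1·227336 + -2·-110038 + 1·53262 = 970351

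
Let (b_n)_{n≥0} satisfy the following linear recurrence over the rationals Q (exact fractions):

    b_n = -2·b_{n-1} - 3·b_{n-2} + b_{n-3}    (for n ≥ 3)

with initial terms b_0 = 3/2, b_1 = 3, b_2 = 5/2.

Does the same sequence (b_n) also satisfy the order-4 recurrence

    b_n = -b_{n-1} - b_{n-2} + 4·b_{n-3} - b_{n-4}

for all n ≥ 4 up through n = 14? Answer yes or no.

yes

Terms b_0..b_14: 3/2, 3, 5/2, -25/2, 41/2, -1, -72, 335/2, -120, -669/2, 2393/2, -3019/2, -905, 7535, -27729/2
n=4: candidate gives 41/2, actual b_4 = 41/2 ✓
n=5: candidate gives -1, actual b_5 = -1 ✓
n=6: candidate gives -72, actual b_6 = -72 ✓
n=7: candidate gives 335/2, actual b_7 = 335/2 ✓
n=8: candidate gives -120, actual b_8 = -120 ✓
n=9: candidate gives -669/2, actual b_9 = -669/2 ✓
n=10: candidate gives 2393/2, actual b_10 = 2393/2 ✓
n=11: candidate gives -3019/2, actual b_11 = -3019/2 ✓
n=12: candidate gives -905, actual b_12 = -905 ✓
n=13: candidate gives 7535, actual b_13 = 7535 ✓
n=14: candidate gives -27729/2, actual b_14 = -27729/2 ✓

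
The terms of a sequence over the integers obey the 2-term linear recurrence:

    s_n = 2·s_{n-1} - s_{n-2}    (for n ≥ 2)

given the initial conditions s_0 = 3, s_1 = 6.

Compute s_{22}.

s_2 = 2·6 + -1·3 = 9
s_3 = 2·9 + -1·6 = 12
s_4 = 2·12 + -1·9 = 15
s_5 = 2·15 + -1·12 = 18
s_6 = 2·18 + -1·15 = 21
s_7 = 2·21 + -1·18 = 24
s_8 = 2·24 + -1·21 = 27
s_9 = 2·27 + -1·24 = 30
s_10 = 2·30 + -1·27 = 33
s_11 = 2·33 + -1·30 = 36
s_12 = 2·36 + -1·33 = 39
s_13 = 2·39 + -1·36 = 42
s_14 = 2·42 + -1·39 = 45
s_15 = 2·45 + -1·42 = 48
s_16 = 2·48 + -1·45 = 51
s_17 = 2·51 + -1·48 = 54
s_18 = 2·54 + -1·51 = 57
s_19 = 2·57 + -1·54 = 60
s_20 = 2·60 + -1·57 = 63
s_21 = 2·63 + -1·60 = 66
s_22 = 2·66 + -1·63 = 69

69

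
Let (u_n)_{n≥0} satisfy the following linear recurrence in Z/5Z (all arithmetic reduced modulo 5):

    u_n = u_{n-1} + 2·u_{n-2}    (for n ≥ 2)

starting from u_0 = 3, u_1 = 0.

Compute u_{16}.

3

u_2 = 1·0 + 2·3 = 1
u_3 = 1·1 + 2·0 = 1
u_4 = 1·1 + 2·1 = 3
u_5 = 1·3 + 2·1 = 0
(u_4, u_5) = (3, 0) = (u_0, u_1), so the sequence has period 4.
16 ≡ 0 (mod 4), hence u_16 = u_0 = 3.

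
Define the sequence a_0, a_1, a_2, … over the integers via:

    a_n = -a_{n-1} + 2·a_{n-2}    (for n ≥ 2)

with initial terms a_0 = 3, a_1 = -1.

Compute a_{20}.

1398103

a_2 = -1·-1 + 2·3 = 7
a_3 = -1·7 + 2·-1 = -9
a_4 = -1·-9 + 2·7 = 23
a_5 = -1·23 + 2·-9 = -41
a_6 = -1·-41 + 2·23 = 87
a_7 = -1·87 + 2·-41 = -169
a_8 = -1·-169 + 2·87 = 343
a_9 = -1·343 + 2·-169 = -681
a_10 = -1·-681 + 2·343 = 1367
a_11 = -1·1367 + 2·-681 = -2729
a_12 = -1·-2729 + 2·1367 = 5463
a_13 = -1·5463 + 2·-2729 = -10921
a_14 = -1·-10921 + 2·5463 = 21847
a_15 = -1·21847 + 2·-10921 = -43689
a_16 = -1·-43689 + 2·21847 = 87383
a_17 = -1·87383 + 2·-43689 = -174761
a_18 = -1·-174761 + 2·87383 = 349527
a_19 = -1·349527 + 2·-174761 = -699049
a_20 = -1·-699049 + 2·349527 = 1398103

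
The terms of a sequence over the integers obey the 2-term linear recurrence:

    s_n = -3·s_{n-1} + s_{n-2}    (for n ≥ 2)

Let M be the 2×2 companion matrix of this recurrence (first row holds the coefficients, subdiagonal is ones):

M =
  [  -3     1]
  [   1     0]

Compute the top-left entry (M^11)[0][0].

(M^11)[0][0] is the top entry after applying M 11 times to the unit state (1, 0). Equivalently it is h_{12} for the auxiliary sequence (h_n) obeying the same recurrence with h_1 = 1 and h_i = 0 for 0 ≤ i < 1:
h_2 = -3·1 + 1·0 = -3
h_3 = -3·-3 + 1·1 = 10
h_4 = -3·10 + 1·-3 = -33
h_5 = -3·-33 + 1·10 = 109
h_6 = -3·109 + 1·-33 = -360
h_7 = -3·-360 + 1·109 = 1189
h_8 = -3·1189 + 1·-360 = -3927
h_9 = -3·-3927 + 1·1189 = 12970
h_10 = -3·12970 + 1·-3927 = -42837
h_11 = -3·-42837 + 1·12970 = 141481
h_12 = -3·141481 + 1·-42837 = -467280

-467280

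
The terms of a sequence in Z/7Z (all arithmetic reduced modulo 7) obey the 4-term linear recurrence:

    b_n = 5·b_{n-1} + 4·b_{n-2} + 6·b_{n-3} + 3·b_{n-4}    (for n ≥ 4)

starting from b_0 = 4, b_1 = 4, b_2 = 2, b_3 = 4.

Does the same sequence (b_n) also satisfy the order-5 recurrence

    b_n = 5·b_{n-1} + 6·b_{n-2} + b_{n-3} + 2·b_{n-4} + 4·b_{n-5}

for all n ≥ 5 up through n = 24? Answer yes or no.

Terms b_0..b_24: 4, 4, 2, 4, 1, 3, 0, 2, 3, 4, 2, 1, 4, 6, 2, 5, 4, 0, 3, 5, 0, 3, 5, 3, 4
n=5: candidate gives 6, actual b_5 = 3 ✗

no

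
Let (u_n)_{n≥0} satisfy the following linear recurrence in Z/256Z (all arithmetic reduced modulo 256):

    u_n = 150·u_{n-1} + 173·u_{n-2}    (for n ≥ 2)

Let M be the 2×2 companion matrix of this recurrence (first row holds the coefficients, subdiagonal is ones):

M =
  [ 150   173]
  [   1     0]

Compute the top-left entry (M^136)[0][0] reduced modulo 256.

201

(M^136)[0][0] is the top entry after applying M 136 times to the unit state (1, 0). Equivalently it is h_{137} for the auxiliary sequence (h_n) obeying the same recurrence with h_1 = 1 and h_i = 0 for 0 ≤ i < 1:
h_2 = 150·1 + 173·0 = 150
h_3 = 150·150 + 173·1 = 145
h_4 = 150·145 + 173·150 = 84
h_5 = 150·84 + 173·145 = 53
h_6 = 150·53 + 173·84 = 210
h_7 = 150·210 + 173·53 = 221
h_8 = 150·221 + 173·210 = 104
h_9 = 150·104 + 173·221 = 73
h_10 = 150·73 + 173·104 = 14
h_11 = 150·14 + 173·73 = 137
h_12 = 150·137 + 173·14 = 188
h_13 = 150·188 + 173·137 = 189
h_14 = 150·189 + 173·188 = 202
h_15 = 150·202 + 173·189 = 21
h_16 = 150·21 + 173·202 = 208
h_17 = 150·208 + 173·21 = 17
h_18 = 150·17 + 173·208 = 134
h_19 = 150·134 + 173·17 = 1
h_20 = 150·1 + 173·134 = 36
h_21 = 150·36 + 173·1 = 197
h_22 = 150·197 + 173·36 = 194
h_23 = 150·194 + 173·197 = 205
h_24 = 150·205 + 173·194 = 56
h_25 = 150·56 + 173·205 = 89
h_26 = 150·89 + 173·56 = 254
h_27 = 150·254 + 173·89 = 249
h_28 = 150·249 + 173·254 = 140
h_29 = 150·140 + 173·249 = 77
h_30 = 150·77 + 173·140 = 186
h_31 = 150·186 + 173·77 = 5
h_32 = 150·5 + 173·186 = 160
h_33 = 150·160 + 173·5 = 33
h_34 = 150·33 + 173·160 = 118
h_35 = 150·118 + 173·33 = 113
h_36 = 150·113 + 173·118 = 244
h_37 = 150·244 + 173·113 = 85
h_38 = 150·85 + 173·244 = 178
h_39 = 150·178 + 173·85 = 189
h_40 = 150·189 + 173·178 = 8
h_41 = 150·8 + 173·189 = 105
h_42 = 150·105 + 173·8 = 238
h_43 = 150·238 + 173·105 = 105
h_44 = 150·105 + 173·238 = 92
h_45 = 150·92 + 173·105 = 221
h_46 = 150·221 + 173·92 = 170
h_47 = 150·170 + 173·221 = 245
h_48 = 150·245 + 173·170 = 112
h_49 = 150·112 + 173·245 = 49
h_50 = 150·49 + 173·112 = 102
h_51 = 150·102 + 173·49 = 225
h_52 = 150·225 + 173·102 = 196
h_53 = 150·196 + 173·225 = 229
h_54 = 150·229 + 173·196 = 162
h_55 = 150·162 + 173·229 = 173
h_56 = 150·173 + 173·162 = 216
h_57 = 150·216 + 173·173 = 121
h_58 = 150·121 + 173·216 = 222
h_59 = 150·222 + 173·121 = 217
h_60 = 150·217 + 173·222 = 44
h_61 = 150·44 + 173·217 = 109
h_62 = 150·109 + 173·44 = 154
h_63 = 150·154 + 173·109 = 229
h_64 = 150·229 + 173·154 = 64
h_65 = 150·64 + 173·229 = 65
h_66 = 150·65 + 173·64 = 86
h_67 = 150·86 + 173·65 = 81
h_68 = 150·81 + 173·86 = 148
h_69 = 150·148 + 173·81 = 117
h_70 = 150·117 + 173·148 = 146
h_71 = 150·146 + 173·117 = 157
h_72 = 150·157 + 173·146 = 168
h_73 = 150·168 + 173·157 = 137
h_74 = 150·137 + 173·168 = 206
h_75 = 150·206 + 173·137 = 73
h_76 = 150·73 + 173·206 = 252
h_77 = 150·252 + 173·73 = 253
h_78 = 150·253 + 173·252 = 138
h_79 = 150·138 + 173·253 = 213
h_80 = 150·213 + 173·138 = 16
h_81 = 150·16 + 173·213 = 81
h_82 = 150·81 + 173·16 = 70
h_83 = 150·70 + 173·81 = 193
h_84 = 150·193 + 173·70 = 100
h_85 = 150·100 + 173·193 = 5
h_86 = 150·5 + 173·100 = 130
h_87 = 150·130 + 173·5 = 141
h_88 = 150·141 + 173·130 = 120
h_89 = 150·120 + 173·141 = 153
h_90 = 150·153 + 173·120 = 190
h_91 = 150·190 + 173·153 = 185
h_92 = 150·185 + 173·190 = 204
h_93 = 150·204 + 173·185 = 141
h_94 = 150·141 + 173·204 = 122
h_95 = 150·122 + 173·141 = 197
h_96 = 150·197 + 173·122 = 224
h_97 = 150·224 + 173·197 = 97
h_98 = 150·97 + 173·224 = 54
h_99 = 150·54 + 173·97 = 49
h_100 = 150·49 + 173·54 = 52
h_101 = 150·52 + 173·49 = 149
h_102 = 150·149 + 173·52 = 114
h_103 = 150·114 + 173·149 = 125
h_104 = 150·125 + 173·114 = 72
h_105 = 150·72 + 173·125 = 169
h_106 = 150·169 + 173·72 = 174
h_107 = 150·174 + 173·169 = 41
h_108 = 150·41 + 173·174 = 156
h_109 = 150·156 + 173·41 = 29
h_110 = 150·29 + 173·156 = 106
h_111 = 150·106 + 173·29 = 181
h_112 = 150·181 + 173·106 = 176
h_113 = 150·176 + 173·181 = 113
h_114 = 150·113 + 173·176 = 38
h_115 = 150·38 + 173·113 = 161
h_116 = 150·161 + 173·38 = 4
h_117 = 150·4 + 173·161 = 37
h_118 = 150·37 + 173·4 = 98
h_119 = 150·98 + 173·37 = 109
h_120 = 150·109 + 173·98 = 24
h_121 = 150·24 + 173·109 = 185
h_122 = 150·185 + 173·24 = 158
h_123 = 150·158 + 173·185 = 153
h_124 = 150·153 + 173·158 = 108
h_125 = 150·108 + 173·153 = 173
h_126 = 150·173 + 173·108 = 90
h_127 = 150·90 + 173·173 = 165
h_128 = 150·165 + 173·90 = 128
h_129 = 150·128 + 173·165 = 129
h_130 = 150·129 + 173·128 = 22
h_131 = 150·22 + 173·129 = 17
h_132 = 150·17 + 173·22 = 212
h_133 = 150·212 + 173·17 = 181
h_134 = 150·181 + 173·212 = 82
h_135 = 150·82 + 173·181 = 93
h_136 = 150·93 + 173·82 = 232
h_137 = 150·232 + 173·93 = 201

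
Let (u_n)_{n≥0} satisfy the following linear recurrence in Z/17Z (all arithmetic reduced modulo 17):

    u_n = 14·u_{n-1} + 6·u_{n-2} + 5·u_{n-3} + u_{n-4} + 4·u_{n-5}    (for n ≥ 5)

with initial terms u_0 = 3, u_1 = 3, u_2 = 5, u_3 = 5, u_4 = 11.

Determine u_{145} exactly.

u_5 = 14·11 + 6·5 + 5·5 + 1·3 + 4·3 = 3
u_6 = 14·3 + 6·11 + 5·5 + 1·5 + 4·3 = 14
u_7 = 14·14 + 6·3 + 5·11 + 1·5 + 4·5 = 5
u_8 = 14·5 + 6·14 + 5·3 + 1·11 + 4·5 = 13
u_9 = 14·13 + 6·5 + 5·14 + 1·3 + 4·11 = 6
u_10 = 14·6 + 6·13 + 5·5 + 1·14 + 4·3 = 9
Continuing the recurrence:
  u_11 = 16;  u_12 = 1;  u_13 = 9;  u_14 = 7;  u_15 = 5;  u_16 = 1
  u_17 = 7;  u_18 = 2;  u_19 = 6;  u_20 = 16;  u_21 = 9;  u_22 = 10
  u_23 = 16;  u_24 = 12;  u_25 = 13;  u_26 = 6;  u_27 = 6;  u_28 = 6
  u_29 = 7;  u_30 = 1;  u_31 = 14;  u_32 = 12;  u_33 = 16;  u_34 = 4
  u_35 = 9;  u_36 = 9;  u_37 = 9;  u_38 = 4;  u_39 = 10;  u_40 = 16
  u_41 = 9;  u_42 = 6;  u_43 = 6;  u_44 = 0;  u_45 = 3;  u_46 = 12
  u_47 = 12;  u_48 = 7;  u_49 = 12;  u_50 = 5;  u_51 = 16;  u_52 = 12
  u_53 = 6;  u_54 = 0;  u_55 = 13;  u_56 = 16;  u_57 = 16;  u_58 = 1
  u_59 = 16;  u_60 = 4;  u_61 = 16;  u_62 = 2;  u_63 = 11;  u_64 = 8
  u_65 = 16;  u_66 = 2;  u_67 = 13;  u_68 = 3;  u_69 = 8;  u_70 = 6
  u_71 = 15;  u_72 = 1;  u_73 = 1;  u_74 = 14;  u_75 = 8;  u_76 = 7
  u_77 = 0;  u_78 = 15;  u_79 = 3;  u_80 = 1;  u_81 = 16;  u_82 = 5
  u_83 = 13;  u_84 = 16;  u_85 = 7;  u_86 = 5;  u_87 = 4;  u_88 = 2
  u_89 = 12;  u_90 = 12;  u_91 = 2;  u_92 = 8;  u_93 = 0;  u_94 = 16
  u_95 = 8;  u_96 = 3;  u_97 = 15;  u_98 = 12;  u_99 = 5;  u_100 = 14
  u_101 = 7;  u_102 = 7;  u_103 = 8;  u_104 = 2;  u_105 = 4;  u_106 = 7
  u_107 = 15;  u_108 = 0;  u_109 = 1;  u_110 = 10;  u_111 = 2;  u_112 = 0
  u_113 = 12;  u_114 = 5;  u_115 = 14;  u_116 = 5;  u_117 = 4;  u_118 = 5
  u_119 = 0;  u_120 = 9;  u_121 = 5;  u_122 = 9;  u_123 = 0;  u_124 = 3
  u_125 = 9;  u_126 = 3;  u_127 = 11;  u_128 = 16;  u_129 = 3;  u_130 = 11
  u_131 = 3;  u_132 = 13;  u_133 = 16;  u_134 = 0;  u_135 = 4;  u_136 = 8
  u_137 = 0;  u_138 = 13;  u_139 = 5;  u_140 = 2;  u_141 = 2;  u_142 = 10
  u_143 = 15
u_144 = 14·15 + 6·10 + 5·2 + 1·2 + 4·5 = 13
u_145 = 14·13 + 6·15 + 5·10 + 1·2 + 4·2 = 9

9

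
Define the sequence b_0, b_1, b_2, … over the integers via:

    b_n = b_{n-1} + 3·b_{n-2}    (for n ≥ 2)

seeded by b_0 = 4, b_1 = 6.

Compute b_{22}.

b_2 = 1·6 + 3·4 = 18
b_3 = 1·18 + 3·6 = 36
b_4 = 1·36 + 3·18 = 90
b_5 = 1·90 + 3·36 = 198
b_6 = 1·198 + 3·90 = 468
b_7 = 1·468 + 3·198 = 1062
b_8 = 1·1062 + 3·468 = 2466
b_9 = 1·2466 + 3·1062 = 5652
b_10 = 1·5652 + 3·2466 = 13050
b_11 = 1·13050 + 3·5652 = 30006
b_12 = 1·30006 + 3·13050 = 69156
b_13 = 1·69156 + 3·30006 = 159174
b_14 = 1·159174 + 3·69156 = 366642
b_15 = 1·366642 + 3·159174 = 844164
b_16 = 1·844164 + 3·366642 = 1944090
b_17 = 1·1944090 + 3·844164 = 4476582
b_18 = 1·4476582 + 3·1944090 = 10308852
b_19 = 1·10308852 + 3·4476582 = 23738598
b_20 = 1·23738598 + 3·10308852 = 54665154
b_21 = 1·54665154 + 3·23738598 = 125880948
b_22 = 1·125880948 + 3·54665154 = 289876410

289876410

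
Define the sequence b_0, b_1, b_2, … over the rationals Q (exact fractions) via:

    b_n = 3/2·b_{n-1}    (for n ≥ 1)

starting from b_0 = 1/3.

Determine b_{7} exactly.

b_1 = 3/2·1/3 = 1/2
b_2 = 3/2·1/2 = 3/4
b_3 = 3/2·3/4 = 9/8
b_4 = 3/2·9/8 = 27/16
b_5 = 3/2·27/16 = 81/32
b_6 = 3/2·81/32 = 243/64
b_7 = 3/2·243/64 = 729/128

729/128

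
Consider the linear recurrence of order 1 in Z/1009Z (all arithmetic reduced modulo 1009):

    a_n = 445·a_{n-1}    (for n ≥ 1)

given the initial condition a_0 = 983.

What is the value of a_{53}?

a_1 = 445·983 = 538
a_2 = 445·538 = 277
a_3 = 445·277 = 167
a_4 = 445·167 = 658
a_5 = 445·658 = 200
a_6 = 445·200 = 208
a_7 = 445·208 = 741
a_8 = 445·741 = 811
a_9 = 445·811 = 682
a_10 = 445·682 = 790
a_11 = 445·790 = 418
a_12 = 445·418 = 354
a_13 = 445·354 = 126
a_14 = 445·126 = 575
a_15 = 445·575 = 598
a_16 = 445·598 = 743
a_17 = 445·743 = 692
a_18 = 445·692 = 195
a_19 = 445·195 = 1
a_20 = 445·1 = 445
a_21 = 445·445 = 261
a_22 = 445·261 = 110
a_23 = 445·110 = 518
a_24 = 445·518 = 458
a_25 = 445·458 = 1001
a_26 = 445·1001 = 476
a_27 = 445·476 = 939
a_28 = 445·939 = 129
a_29 = 445·129 = 901
a_30 = 445·901 = 372
a_31 = 445·372 = 64
a_32 = 445·64 = 228
a_33 = 445·228 = 560
a_34 = 445·560 = 986
a_35 = 445·986 = 864
a_36 = 445·864 = 51
a_37 = 445·51 = 497
a_38 = 445·497 = 194
a_39 = 445·194 = 565
a_40 = 445·565 = 184
a_41 = 445·184 = 151
a_42 = 445·151 = 601
a_43 = 445·601 = 60
a_44 = 445·60 = 466
a_45 = 445·466 = 525
a_46 = 445·525 = 546
a_47 = 445·546 = 810
a_48 = 445·810 = 237
a_49 = 445·237 = 529
a_50 = 445·529 = 308
a_51 = 445·308 = 845
a_52 = 445·845 = 677
a_53 = 445·677 = 583

583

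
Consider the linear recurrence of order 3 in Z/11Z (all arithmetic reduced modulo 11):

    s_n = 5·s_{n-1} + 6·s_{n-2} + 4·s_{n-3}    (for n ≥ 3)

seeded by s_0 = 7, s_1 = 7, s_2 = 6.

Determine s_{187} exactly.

10

s_3 = 5·6 + 6·7 + 4·7 = 1
s_4 = 5·1 + 6·6 + 4·7 = 3
s_5 = 5·3 + 6·1 + 4·6 = 1
s_6 = 5·1 + 6·3 + 4·1 = 5
s_7 = 5·5 + 6·1 + 4·3 = 10
s_8 = 5·10 + 6·5 + 4·1 = 7
s_9 = 5·7 + 6·10 + 4·5 = 5
s_10 = 5·5 + 6·7 + 4·10 = 8
s_11 = 5·8 + 6·5 + 4·7 = 10
s_12 = 5·10 + 6·8 + 4·5 = 8
s_13 = 5·8 + 6·10 + 4·8 = 0
s_14 = 5·0 + 6·8 + 4·10 = 0
s_15 = 5·0 + 6·0 + 4·8 = 10
s_16 = 5·10 + 6·0 + 4·0 = 6
s_17 = 5·6 + 6·10 + 4·0 = 2
s_18 = 5·2 + 6·6 + 4·10 = 9
s_19 = 5·9 + 6·2 + 4·6 = 4
s_20 = 5·4 + 6·9 + 4·2 = 5
s_21 = 5·5 + 6·4 + 4·9 = 8
s_22 = 5·8 + 6·5 + 4·4 = 9
s_23 = 5·9 + 6·8 + 4·5 = 3
s_24 = 5·3 + 6·9 + 4·8 = 2
s_25 = 5·2 + 6·3 + 4·9 = 9
s_26 = 5·9 + 6·2 + 4·3 = 3
s_27 = 5·3 + 6·9 + 4·2 = 0
s_28 = 5·0 + 6·3 + 4·9 = 10
s_29 = 5·10 + 6·0 + 4·3 = 7
s_30 = 5·7 + 6·10 + 4·0 = 7
s_31 = 5·7 + 6·7 + 4·10 = 7
s_32 = 5·7 + 6·7 + 4·7 = 6
(s_30, s_31, s_32) = (7, 7, 6) = (s_0, s_1, s_2), so the sequence has period 30.
187 ≡ 7 (mod 30), hence s_187 = s_7 = 10.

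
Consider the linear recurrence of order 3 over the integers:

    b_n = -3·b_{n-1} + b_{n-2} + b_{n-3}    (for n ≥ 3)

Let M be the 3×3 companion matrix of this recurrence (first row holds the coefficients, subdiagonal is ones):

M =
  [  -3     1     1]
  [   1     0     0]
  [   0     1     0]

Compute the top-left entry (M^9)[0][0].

(M^9)[0][0] is the top entry after applying M 9 times to the unit state (1, 0, 0). Equivalently it is h_{11} for the auxiliary sequence (h_n) obeying the same recurrence with h_2 = 1 and h_i = 0 for 0 ≤ i < 2:
h_3 = -3·1 + 1·0 + 1·0 = -3
h_4 = -3·-3 + 1·1 + 1·0 = 10
h_5 = -3·10 + 1·-3 + 1·1 = -32
h_6 = -3·-32 + 1·10 + 1·-3 = 103
h_7 = -3·103 + 1·-32 + 1·10 = -331
h_8 = -3·-331 + 1·103 + 1·-32 = 1064
h_9 = -3·1064 + 1·-331 + 1·103 = -3420
h_10 = -3·-3420 + 1·1064 + 1·-331 = 10993
h_11 = -3·10993 + 1·-3420 + 1·1064 = -35335

-35335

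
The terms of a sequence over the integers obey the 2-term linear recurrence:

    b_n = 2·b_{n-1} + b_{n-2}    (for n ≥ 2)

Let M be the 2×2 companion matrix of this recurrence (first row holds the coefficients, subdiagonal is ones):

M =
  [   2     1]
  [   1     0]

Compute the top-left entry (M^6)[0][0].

169

(M^6)[0][0] is the top entry after applying M 6 times to the unit state (1, 0). Equivalently it is h_{7} for the auxiliary sequence (h_n) obeying the same recurrence with h_1 = 1 and h_i = 0 for 0 ≤ i < 1:
h_2 = 2·1 + 1·0 = 2
h_3 = 2·2 + 1·1 = 5
h_4 = 2·5 + 1·2 = 12
h_5 = 2·12 + 1·5 = 29
h_6 = 2·29 + 1·12 = 70
h_7 = 2·70 + 1·29 = 169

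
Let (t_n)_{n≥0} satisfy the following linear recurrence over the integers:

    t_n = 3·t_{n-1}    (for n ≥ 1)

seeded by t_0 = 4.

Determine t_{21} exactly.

41841412812

t_1 = 3·4 = 12
t_2 = 3·12 = 36
t_3 = 3·36 = 108
t_4 = 3·108 = 324
t_5 = 3·324 = 972
t_6 = 3·972 = 2916
t_7 = 3·2916 = 8748
t_8 = 3·8748 = 26244
t_9 = 3·26244 = 78732
t_10 = 3·78732 = 236196
t_11 = 3·236196 = 708588
t_12 = 3·708588 = 2125764
t_13 = 3·2125764 = 6377292
t_14 = 3·6377292 = 19131876
t_15 = 3·19131876 = 57395628
t_16 = 3·57395628 = 172186884
t_17 = 3·172186884 = 516560652
t_18 = 3·516560652 = 1549681956
t_19 = 3·1549681956 = 4649045868
t_20 = 3·4649045868 = 13947137604
t_21 = 3·13947137604 = 41841412812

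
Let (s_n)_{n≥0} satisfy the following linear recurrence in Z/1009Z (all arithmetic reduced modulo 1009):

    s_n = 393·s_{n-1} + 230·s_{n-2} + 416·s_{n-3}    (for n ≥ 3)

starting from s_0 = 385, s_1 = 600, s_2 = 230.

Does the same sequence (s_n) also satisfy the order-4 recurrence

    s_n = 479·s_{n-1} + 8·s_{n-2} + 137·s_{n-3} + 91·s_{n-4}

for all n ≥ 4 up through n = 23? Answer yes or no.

Terms s_0..s_23: 385, 600, 230, 85, 917, 372, 974, 236, 317, 843, 912, 76, 51, 198, 80, 323, 682, 248, 227, 129, 239, 85, 779, 332
n=4: candidate gives 368, actual s_4 = 917 ✗

no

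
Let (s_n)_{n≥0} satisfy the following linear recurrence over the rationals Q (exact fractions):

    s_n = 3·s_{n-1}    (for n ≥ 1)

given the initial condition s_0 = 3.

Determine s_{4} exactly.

s_1 = 3·3 = 9
s_2 = 3·9 = 27
s_3 = 3·27 = 81
s_4 = 3·81 = 243

243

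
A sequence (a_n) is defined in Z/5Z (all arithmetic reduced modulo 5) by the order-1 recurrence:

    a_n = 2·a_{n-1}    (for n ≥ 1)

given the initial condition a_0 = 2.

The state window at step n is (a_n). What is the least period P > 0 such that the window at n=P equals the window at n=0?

n=0: window = (2)
n=1: window = (4)
n=2: window = (3)
n=3: window = (1)
n=4: window = (2)
window at n=4 equals window at n=0 → period = 4

4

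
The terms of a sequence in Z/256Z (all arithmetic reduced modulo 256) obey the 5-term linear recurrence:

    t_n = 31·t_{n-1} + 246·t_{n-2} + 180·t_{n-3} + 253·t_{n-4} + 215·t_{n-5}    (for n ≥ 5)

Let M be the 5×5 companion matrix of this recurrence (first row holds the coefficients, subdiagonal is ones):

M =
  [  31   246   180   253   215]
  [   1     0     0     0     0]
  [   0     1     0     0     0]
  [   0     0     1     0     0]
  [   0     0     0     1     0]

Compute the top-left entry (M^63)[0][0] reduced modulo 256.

(M^63)[0][0] is the top entry after applying M 63 times to the unit state (1, 0, 0, 0, 0). Equivalently it is h_{67} for the auxiliary sequence (h_n) obeying the same recurrence with h_4 = 1 and h_i = 0 for 0 ≤ i < 4:
h_5 = 31·1 + 246·0 + 180·0 + 253·0 + 215·0 = 31
h_6 = 31·31 + 246·1 + 180·0 + 253·0 + 215·0 = 183
h_7 = 31·183 + 246·31 + 180·1 + 253·0 + 215·0 = 167
h_8 = 31·167 + 246·183 + 180·31 + 253·1 + 215·0 = 220
h_9 = 31·220 + 246·167 + 180·183 + 253·31 + 215·1 = 68
h_10 = 31·68 + 246·220 + 180·167 + 253·183 + 215·31 = 244
h_11 = 31·244 + 246·68 + 180·220 + 253·167 + 215·183 = 80
h_12 = 31·80 + 246·244 + 180·68 + 253·220 + 215·167 = 165
h_13 = 31·165 + 246·80 + 180·244 + 253·68 + 215·220 = 99
h_14 = 31·99 + 246·165 + 180·80 + 253·244 + 215·68 = 11
h_15 = 31·11 + 246·99 + 180·165 + 253·80 + 215·244 = 119
h_16 = 31·119 + 246·11 + 180·99 + 253·165 + 215·80 = 216
h_17 = 31·216 + 246·119 + 180·11 + 253·99 + 215·165 = 168
h_18 = 31·168 + 246·216 + 180·119 + 253·11 + 215·99 = 152
h_19 = 31·152 + 246·168 + 180·216 + 253·119 + 215·11 = 144
h_20 = 31·144 + 246·152 + 180·168 + 253·216 + 215·119 = 9
h_21 = 31·9 + 246·144 + 180·152 + 253·168 + 215·216 = 199
h_22 = 31·199 + 246·9 + 180·144 + 253·152 + 215·168 = 79
h_23 = 31·79 + 246·199 + 180·9 + 253·144 + 215·152 = 23
h_24 = 31·23 + 246·79 + 180·199 + 253·9 + 215·144 = 116
h_25 = 31·116 + 246·23 + 180·79 + 253·199 + 215·9 = 236
h_26 = 31·236 + 246·116 + 180·23 + 253·79 + 215·199 = 108
h_27 = 31·108 + 246·236 + 180·116 + 253·23 + 215·79 = 128
h_28 = 31·128 + 246·108 + 180·236 + 253·116 + 215·23 = 45
h_29 = 31·45 + 246·128 + 180·108 + 253·236 + 215·116 = 11
h_30 = 31·11 + 246·45 + 180·128 + 253·108 + 215·236 = 131
h_31 = 31·131 + 246·11 + 180·45 + 253·128 + 215·108 = 71
h_32 = 31·71 + 246·131 + 180·11 + 253·45 + 215·128 = 48
h_33 = 31·48 + 246·71 + 180·131 + 253·11 + 215·45 = 208
h_34 = 31·208 + 246·48 + 180·71 + 253·131 + 215·11 = 240
h_35 = 31·240 + 246·208 + 180·48 + 253·71 + 215·131 = 224
h_36 = 31·224 + 246·240 + 180·208 + 253·48 + 215·71 = 17
h_37 = 31·17 + 246·224 + 180·240 + 253·208 + 215·48 = 239
h_38 = 31·239 + 246·17 + 180·224 + 253·240 + 215·208 = 167
h_39 = 31·167 + 246·239 + 180·17 + 253·224 + 215·240 = 199
h_40 = 31·199 + 246·167 + 180·239 + 253·17 + 215·224 = 140
h_41 = 31·140 + 246·199 + 180·167 + 253·239 + 215·17 = 20
h_42 = 31·20 + 246·140 + 180·199 + 253·167 + 215·239 = 164
h_43 = 31·164 + 246·20 + 180·140 + 253·199 + 215·167 = 112
h_44 = 31·112 + 246·164 + 180·20 + 253·140 + 215·199 = 181
h_45 = 31·181 + 246·112 + 180·164 + 253·20 + 215·140 = 51
h_46 = 31·51 + 246·181 + 180·112 + 253·164 + 215·20 = 187
h_47 = 31·187 + 246·51 + 180·181 + 253·112 + 215·164 = 87
h_48 = 31·87 + 246·187 + 180·51 + 253·181 + 215·112 = 8
h_49 = 31·8 + 246·87 + 180·187 + 253·51 + 215·181 = 120
h_50 = 31·120 + 246·8 + 180·87 + 253·187 + 215·51 = 8
h_51 = 31·8 + 246·120 + 180·8 + 253·87 + 215·187 = 240
h_52 = 31·240 + 246·8 + 180·120 + 253·8 + 215·87 = 25
h_53 = 31·25 + 246·240 + 180·8 + 253·120 + 215·8 = 151
h_54 = 31·151 + 246·25 + 180·240 + 253·8 + 215·120 = 191
h_55 = 31·191 + 246·151 + 180·25 + 253·240 + 215·8 = 183
h_56 = 31·183 + 246·191 + 180·151 + 253·25 + 215·240 = 36
h_57 = 31·36 + 246·183 + 180·191 + 253·151 + 215·25 = 188
h_58 = 31·188 + 246·36 + 180·183 + 253·191 + 215·151 = 156
h_59 = 31·156 + 246·188 + 180·36 + 253·183 + 215·191 = 32
h_60 = 31·32 + 246·156 + 180·188 + 253·36 + 215·183 = 61
h_61 = 31·61 + 246·32 + 180·156 + 253·188 + 215·36 = 219
h_62 = 31·219 + 246·61 + 180·32 + 253·156 + 215·188 = 179
h_63 = 31·179 + 246·219 + 180·61 + 253·32 + 215·156 = 167
h_64 = 31·167 + 246·179 + 180·219 + 253·61 + 215·32 = 96
h_65 = 31·96 + 246·167 + 180·179 + 253·219 + 215·61 = 160
h_66 = 31·160 + 246·96 + 180·167 + 253·179 + 215·219 = 224
h_67 = 31·224 + 246·160 + 180·96 + 253·167 + 215·179 = 192

192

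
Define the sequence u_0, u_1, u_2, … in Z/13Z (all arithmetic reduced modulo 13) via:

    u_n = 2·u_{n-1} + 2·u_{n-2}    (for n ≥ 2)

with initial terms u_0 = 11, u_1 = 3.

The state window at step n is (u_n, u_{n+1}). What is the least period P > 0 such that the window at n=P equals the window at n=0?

4

n=0: window = (11, 3)
n=1: window = (3, 2)
n=2: window = (2, 10)
n=3: window = (10, 11)
n=4: window = (11, 3)
window at n=4 equals window at n=0 → period = 4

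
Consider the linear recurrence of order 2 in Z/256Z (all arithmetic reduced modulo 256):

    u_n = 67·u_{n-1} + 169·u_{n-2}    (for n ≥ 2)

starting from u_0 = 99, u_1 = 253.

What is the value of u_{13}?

u_2 = 67·253 + 169·99 = 146
u_3 = 67·146 + 169·253 = 59
u_4 = 67·59 + 169·146 = 211
u_5 = 67·211 + 169·59 = 44
u_6 = 67·44 + 169·211 = 207
u_7 = 67·207 + 169·44 = 57
u_8 = 67·57 + 169·207 = 146
u_9 = 67·146 + 169·57 = 215
u_10 = 67·215 + 169·146 = 167
u_11 = 67·167 + 169·215 = 164
u_12 = 67·164 + 169·167 = 43
u_13 = 67·43 + 169·164 = 133

133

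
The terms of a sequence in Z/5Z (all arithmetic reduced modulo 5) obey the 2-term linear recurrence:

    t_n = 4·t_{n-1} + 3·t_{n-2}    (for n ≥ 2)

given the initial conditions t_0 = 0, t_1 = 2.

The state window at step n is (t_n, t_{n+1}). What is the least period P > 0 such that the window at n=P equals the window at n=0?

n=0: window = (0, 2)
n=1: window = (2, 3)
n=2: window = (3, 3)
n=3: window = (3, 1)
n=4: window = (1, 3)
n=5: window = (3, 0)
n=6: window = (0, 4)
n=7: window = (4, 1)
n=8: window = (1, 1)
n=9: window = (1, 2)
n=10: window = (2, 1)
n=11: window = (1, 0)
n=12: window = (0, 3)
n=13: window = (3, 2)
n=14: window = (2, 2)
n=15: window = (2, 4)
n=16: window = (4, 2)
n=17: window = (2, 0)
n=18: window = (0, 1)
n=19: window = (1, 4)
n=20: window = (4, 4)
n=21: window = (4, 3)
n=22: window = (3, 4)
n=23: window = (4, 0)
n=24: window = (0, 2)
window at n=24 equals window at n=0 → period = 24

24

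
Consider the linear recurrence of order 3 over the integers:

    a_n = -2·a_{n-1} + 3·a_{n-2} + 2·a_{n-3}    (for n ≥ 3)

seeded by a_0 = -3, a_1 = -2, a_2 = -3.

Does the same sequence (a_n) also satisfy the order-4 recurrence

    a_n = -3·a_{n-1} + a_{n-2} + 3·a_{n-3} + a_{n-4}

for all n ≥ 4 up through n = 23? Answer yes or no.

no

Terms a_0..a_23: -3, -2, -3, -6, -1, -22, 29, -126, 295, -910, 2453, -7046, 19631, -55494, 155789, -438798, 1233975, -3472766, 9769861, -27490070, 77344191, -217618870, 612290173, -1722748574
n=4: candidate gives 6, actual a_4 = -1 ✗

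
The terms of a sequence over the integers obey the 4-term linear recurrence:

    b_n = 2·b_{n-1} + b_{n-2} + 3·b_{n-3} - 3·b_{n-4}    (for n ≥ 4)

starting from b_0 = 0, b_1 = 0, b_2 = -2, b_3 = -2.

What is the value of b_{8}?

b_4 = 2·-2 + 1·-2 + 3·0 + -3·0 = -6
b_5 = 2·-6 + 1·-2 + 3·-2 + -3·0 = -20
b_6 = 2·-20 + 1·-6 + 3·-2 + -3·-2 = -46
b_7 = 2·-46 + 1·-20 + 3·-6 + -3·-2 = -124
b_8 = 2·-124 + 1·-46 + 3·-20 + -3·-6 = -336

-336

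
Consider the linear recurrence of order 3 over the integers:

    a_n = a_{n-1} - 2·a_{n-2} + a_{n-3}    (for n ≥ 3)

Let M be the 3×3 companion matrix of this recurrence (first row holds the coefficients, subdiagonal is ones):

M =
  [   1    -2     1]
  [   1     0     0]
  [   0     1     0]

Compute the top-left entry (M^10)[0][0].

10

(M^10)[0][0] is the top entry after applying M 10 times to the unit state (1, 0, 0). Equivalently it is h_{12} for the auxiliary sequence (h_n) obeying the same recurrence with h_2 = 1 and h_i = 0 for 0 ≤ i < 2:
h_3 = 1·1 + -2·0 + 1·0 = 1
h_4 = 1·1 + -2·1 + 1·0 = -1
h_5 = 1·-1 + -2·1 + 1·1 = -2
h_6 = 1·-2 + -2·-1 + 1·1 = 1
h_7 = 1·1 + -2·-2 + 1·-1 = 4
h_8 = 1·4 + -2·1 + 1·-2 = 0
h_9 = 1·0 + -2·4 + 1·1 = -7
h_10 = 1·-7 + -2·0 + 1·4 = -3
h_11 = 1·-3 + -2·-7 + 1·0 = 11
h_12 = 1·11 + -2·-3 + 1·-7 = 10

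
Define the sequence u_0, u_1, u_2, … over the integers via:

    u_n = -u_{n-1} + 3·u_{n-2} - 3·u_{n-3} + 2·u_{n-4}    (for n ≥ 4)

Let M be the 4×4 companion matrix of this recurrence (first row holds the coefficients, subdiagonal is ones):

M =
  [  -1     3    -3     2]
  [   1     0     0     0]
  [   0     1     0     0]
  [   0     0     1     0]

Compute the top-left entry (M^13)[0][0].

(M^13)[0][0] is the top entry after applying M 13 times to the unit state (1, 0, 0, 0). Equivalently it is h_{16} for the auxiliary sequence (h_n) obeying the same recurrence with h_3 = 1 and h_i = 0 for 0 ≤ i < 3:
h_4 = -1·1 + 3·0 + -3·0 + 2·0 = -1
h_5 = -1·-1 + 3·1 + -3·0 + 2·0 = 4
h_6 = -1·4 + 3·-1 + -3·1 + 2·0 = -10
h_7 = -1·-10 + 3·4 + -3·-1 + 2·1 = 27
h_8 = -1·27 + 3·-10 + -3·4 + 2·-1 = -71
h_9 = -1·-71 + 3·27 + -3·-10 + 2·4 = 190
h_10 = -1·190 + 3·-71 + -3·27 + 2·-10 = -504
h_11 = -1·-504 + 3·190 + -3·-71 + 2·27 = 1341
h_12 = -1·1341 + 3·-504 + -3·190 + 2·-71 = -3565
h_13 = -1·-3565 + 3·1341 + -3·-504 + 2·190 = 9480
h_14 = -1·9480 + 3·-3565 + -3·1341 + 2·-504 = -25206
h_15 = -1·-25206 + 3·9480 + -3·-3565 + 2·1341 = 67023
h_16 = -1·67023 + 3·-25206 + -3·9480 + 2·-3565 = -178211

-178211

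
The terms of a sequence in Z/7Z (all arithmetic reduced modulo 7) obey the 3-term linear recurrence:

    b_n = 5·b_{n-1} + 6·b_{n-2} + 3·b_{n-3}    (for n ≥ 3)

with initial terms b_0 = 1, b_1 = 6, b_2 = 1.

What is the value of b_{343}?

b_3 = 5·1 + 6·6 + 3·1 = 2
b_4 = 5·2 + 6·1 + 3·6 = 6
b_5 = 5·6 + 6·2 + 3·1 = 3
b_6 = 5·3 + 6·6 + 3·2 = 1
b_7 = 5·1 + 6·3 + 3·6 = 6
b_8 = 5·6 + 6·1 + 3·3 = 3
Continuing the recurrence:
  b_9 = 5;  b_10 = 5;  b_11 = 1;  b_12 = 1;  b_13 = 5;  b_14 = 6
  b_15 = 0;  b_16 = 2;  b_17 = 0;  b_18 = 5;  b_19 = 3;  b_20 = 3
  b_21 = 6;  b_22 = 1;  b_23 = 1;  b_24 = 1;  b_25 = 0;  b_26 = 2
  b_27 = 6;  b_28 = 0;  b_29 = 0;  b_30 = 4;  b_31 = 6;  b_32 = 5
  b_33 = 3;  b_34 = 0;  b_35 = 5;  b_36 = 6;  b_37 = 4;  b_38 = 1
  b_39 = 5;  b_40 = 1;  b_41 = 3;  b_42 = 1;  b_43 = 5;  b_44 = 5
  b_45 = 2;  b_46 = 6;  b_47 = 1;  b_48 = 5;  b_49 = 0;  b_50 = 5
  b_51 = 5;  b_52 = 6;  b_53 = 5;  b_54 = 6;  b_55 = 1;  b_56 = 0
  b_57 = 3;  b_58 = 4;  b_59 = 3;  b_60 = 6;  b_61 = 4;  b_62 = 2
  b_63 = 3;  b_64 = 4;  b_65 = 2;  b_66 = 1;  b_67 = 1;  b_68 = 3
  b_69 = 3;  b_70 = 1;  b_71 = 4;  b_72 = 0;  b_73 = 6;  b_74 = 0
  b_75 = 1;  b_76 = 2;  b_77 = 2;  b_78 = 4;  b_79 = 3;  b_80 = 3
  b_81 = 3;  b_82 = 0;  b_83 = 6;  b_84 = 4;  b_85 = 0;  b_86 = 0
  b_87 = 5;  b_88 = 4;  b_89 = 1;  b_90 = 2;  b_91 = 0;  b_92 = 1
  b_93 = 4;  b_94 = 5;  b_95 = 3;  b_96 = 1;  b_97 = 3;  b_98 = 2
  b_99 = 3;  b_100 = 1;  b_101 = 1;  b_102 = 6;  b_103 = 4;  b_104 = 3
  b_105 = 1;  b_106 = 0;  b_107 = 1;  b_108 = 1;  b_109 = 4;  b_110 = 1
  b_111 = 4;  b_112 = 3;  b_113 = 0;  b_114 = 2;  b_115 = 5;  b_116 = 2
  b_117 = 4;  b_118 = 5;  b_119 = 6;  b_120 = 2;  b_121 = 5;  b_122 = 6
  b_123 = 3;  b_124 = 3;  b_125 = 2;  b_126 = 2;  b_127 = 3;  b_128 = 5
  b_129 = 0;  b_130 = 4;  b_131 = 0;  b_132 = 3;  b_133 = 6;  b_134 = 6
  b_135 = 5;  b_136 = 2;  b_137 = 2;  b_138 = 2;  b_139 = 0;  b_140 = 4
  b_141 = 5;  b_142 = 0;  b_143 = 0;  b_144 = 1;  b_145 = 5;  b_146 = 3
  b_147 = 6;  b_148 = 0;  b_149 = 3;  b_150 = 5;  b_151 = 1;  b_152 = 2
  b_153 = 3;  b_154 = 2;  b_155 = 6;  b_156 = 2;  b_157 = 3;  b_158 = 3
  b_159 = 4;  b_160 = 5;  b_161 = 2;  b_162 = 3;  b_163 = 0;  b_164 = 3
  b_165 = 3;  b_166 = 5;  b_167 = 3;  b_168 = 5;  b_169 = 2;  b_170 = 0
  b_171 = 6;  b_172 = 1;  b_173 = 6;  b_174 = 5;  b_175 = 1;  b_176 = 4
  b_177 = 6;  b_178 = 1;  b_179 = 4;  b_180 = 2;  b_181 = 2;  b_182 = 6
  b_183 = 6;  b_184 = 2;  b_185 = 1;  b_186 = 0;  b_187 = 5;  b_188 = 0
  b_189 = 2;  b_190 = 4;  b_191 = 4;  b_192 = 1;  b_193 = 6;  b_194 = 6
  b_195 = 6;  b_196 = 0;  b_197 = 5;  b_198 = 1;  b_199 = 0;  b_200 = 0
  b_201 = 3;  b_202 = 1;  b_203 = 2;  b_204 = 4;  b_205 = 0;  b_206 = 2
  b_207 = 1;  b_208 = 3;  b_209 = 6;  b_210 = 2;  b_211 = 6;  b_212 = 4
  b_213 = 6;  b_214 = 2;  b_215 = 2;  b_216 = 5;  b_217 = 1;  b_218 = 6
  b_219 = 2;  b_220 = 0;  b_221 = 2;  b_222 = 2;  b_223 = 1;  b_224 = 2
  b_225 = 1;  b_226 = 6;  b_227 = 0;  b_228 = 4;  b_229 = 3;  b_230 = 4
  b_231 = 1;  b_232 = 3;  b_233 = 5;  b_234 = 4;  b_235 = 3;  b_236 = 5
  b_237 = 6;  b_238 = 6;  b_239 = 4;  b_240 = 4;  b_241 = 6;  b_242 = 3
  b_243 = 0;  b_244 = 1;  b_245 = 0;  b_246 = 6;  b_247 = 5;  b_248 = 5
  b_249 = 3;  b_250 = 4;  b_251 = 4;  b_252 = 4;  b_253 = 0;  b_254 = 1
  b_255 = 3;  b_256 = 0;  b_257 = 0;  b_258 = 2;  b_259 = 3;  b_260 = 6
  b_261 = 5;  b_262 = 0;  b_263 = 6;  b_264 = 3;  b_265 = 2;  b_266 = 4
  b_267 = 6;  b_268 = 4;  b_269 = 5;  b_270 = 4;  b_271 = 6;  b_272 = 6
  b_273 = 1;  b_274 = 3;  b_275 = 4;  b_276 = 6;  b_277 = 0;  b_278 = 6
  b_279 = 6;  b_280 = 3;  b_281 = 6;  b_282 = 3;  b_283 = 4;  b_284 = 0
  b_285 = 5;  b_286 = 2;  b_287 = 5;  b_288 = 3;  b_289 = 2;  b_290 = 1
  b_291 = 5;  b_292 = 2;  b_293 = 1;  b_294 = 4;  b_295 = 4;  b_296 = 5
  b_297 = 5;  b_298 = 4;  b_299 = 2;  b_300 = 0;  b_301 = 3;  b_302 = 0
  b_303 = 4;  b_304 = 1;  b_305 = 1;  b_306 = 2;  b_307 = 5;  b_308 = 5
  b_309 = 5;  b_310 = 0;  b_311 = 3;  b_312 = 2;  b_313 = 0;  b_314 = 0
  b_315 = 6;  b_316 = 2;  b_317 = 4;  b_318 = 1;  b_319 = 0;  b_320 = 4
  b_321 = 2;  b_322 = 6;  b_323 = 5;  b_324 = 4;  b_325 = 5;  b_326 = 1
  b_327 = 5;  b_328 = 4;  b_329 = 4;  b_330 = 3;  b_331 = 2;  b_332 = 5
  b_333 = 4;  b_334 = 0;  b_335 = 4;  b_336 = 4;  b_337 = 2;  b_338 = 4
  b_339 = 2;  b_340 = 5;  b_341 = 0
b_342 = 5·0 + 6·5 + 3·2 = 1
b_343 = 5·1 + 6·0 + 3·5 = 6

6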